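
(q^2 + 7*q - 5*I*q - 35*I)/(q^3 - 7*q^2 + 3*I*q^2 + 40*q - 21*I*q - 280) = (q + 7)/(q^2 + q*(-7 + 8*I) - 56*I)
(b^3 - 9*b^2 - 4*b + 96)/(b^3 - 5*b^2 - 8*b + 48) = (b - 8)/(b - 4)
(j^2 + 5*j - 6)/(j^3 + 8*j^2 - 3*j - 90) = (j - 1)/(j^2 + 2*j - 15)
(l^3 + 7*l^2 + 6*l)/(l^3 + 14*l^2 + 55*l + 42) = l/(l + 7)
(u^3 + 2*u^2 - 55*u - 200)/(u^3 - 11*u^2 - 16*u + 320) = (u + 5)/(u - 8)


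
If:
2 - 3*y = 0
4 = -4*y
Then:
No Solution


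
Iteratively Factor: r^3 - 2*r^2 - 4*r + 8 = (r - 2)*(r^2 - 4) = (r - 2)^2*(r + 2)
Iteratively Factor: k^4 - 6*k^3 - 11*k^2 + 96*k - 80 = (k - 4)*(k^3 - 2*k^2 - 19*k + 20) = (k - 5)*(k - 4)*(k^2 + 3*k - 4) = (k - 5)*(k - 4)*(k + 4)*(k - 1)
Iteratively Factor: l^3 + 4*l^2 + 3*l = (l + 3)*(l^2 + l) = l*(l + 3)*(l + 1)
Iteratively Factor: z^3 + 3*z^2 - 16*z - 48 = (z - 4)*(z^2 + 7*z + 12) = (z - 4)*(z + 3)*(z + 4)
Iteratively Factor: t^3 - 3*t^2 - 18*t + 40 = (t + 4)*(t^2 - 7*t + 10) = (t - 5)*(t + 4)*(t - 2)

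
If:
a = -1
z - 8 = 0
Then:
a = -1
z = 8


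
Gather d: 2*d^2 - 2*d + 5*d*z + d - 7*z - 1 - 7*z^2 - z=2*d^2 + d*(5*z - 1) - 7*z^2 - 8*z - 1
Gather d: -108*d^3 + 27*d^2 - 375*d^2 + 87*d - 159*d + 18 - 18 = -108*d^3 - 348*d^2 - 72*d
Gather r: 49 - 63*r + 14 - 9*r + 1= 64 - 72*r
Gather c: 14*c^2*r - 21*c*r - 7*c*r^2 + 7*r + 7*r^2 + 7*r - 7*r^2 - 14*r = 14*c^2*r + c*(-7*r^2 - 21*r)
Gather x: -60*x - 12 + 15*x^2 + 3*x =15*x^2 - 57*x - 12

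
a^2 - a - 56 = (a - 8)*(a + 7)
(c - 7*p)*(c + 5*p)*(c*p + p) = c^3*p - 2*c^2*p^2 + c^2*p - 35*c*p^3 - 2*c*p^2 - 35*p^3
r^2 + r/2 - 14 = (r - 7/2)*(r + 4)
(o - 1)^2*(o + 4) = o^3 + 2*o^2 - 7*o + 4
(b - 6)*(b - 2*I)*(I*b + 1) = I*b^3 + 3*b^2 - 6*I*b^2 - 18*b - 2*I*b + 12*I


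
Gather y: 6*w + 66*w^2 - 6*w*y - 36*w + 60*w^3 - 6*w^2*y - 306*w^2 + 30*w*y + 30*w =60*w^3 - 240*w^2 + y*(-6*w^2 + 24*w)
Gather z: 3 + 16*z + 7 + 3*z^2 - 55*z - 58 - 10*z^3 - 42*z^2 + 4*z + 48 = -10*z^3 - 39*z^2 - 35*z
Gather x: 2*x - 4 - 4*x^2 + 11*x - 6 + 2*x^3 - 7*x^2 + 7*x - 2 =2*x^3 - 11*x^2 + 20*x - 12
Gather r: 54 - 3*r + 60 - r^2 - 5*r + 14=-r^2 - 8*r + 128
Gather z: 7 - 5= 2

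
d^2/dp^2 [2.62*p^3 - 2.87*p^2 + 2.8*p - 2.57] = 15.72*p - 5.74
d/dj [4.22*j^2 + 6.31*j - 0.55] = 8.44*j + 6.31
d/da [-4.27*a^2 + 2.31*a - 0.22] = 2.31 - 8.54*a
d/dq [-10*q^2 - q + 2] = -20*q - 1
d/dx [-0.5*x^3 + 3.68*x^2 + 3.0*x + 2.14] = -1.5*x^2 + 7.36*x + 3.0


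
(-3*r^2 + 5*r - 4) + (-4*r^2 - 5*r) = -7*r^2 - 4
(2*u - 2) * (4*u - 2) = 8*u^2 - 12*u + 4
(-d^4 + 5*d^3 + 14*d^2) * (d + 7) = -d^5 - 2*d^4 + 49*d^3 + 98*d^2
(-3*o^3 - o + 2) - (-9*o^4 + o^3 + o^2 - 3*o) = 9*o^4 - 4*o^3 - o^2 + 2*o + 2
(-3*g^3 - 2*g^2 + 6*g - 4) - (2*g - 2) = -3*g^3 - 2*g^2 + 4*g - 2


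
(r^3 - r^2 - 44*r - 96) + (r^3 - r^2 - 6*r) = 2*r^3 - 2*r^2 - 50*r - 96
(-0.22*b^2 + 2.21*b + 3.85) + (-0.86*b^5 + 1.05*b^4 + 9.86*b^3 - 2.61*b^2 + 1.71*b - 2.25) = -0.86*b^5 + 1.05*b^4 + 9.86*b^3 - 2.83*b^2 + 3.92*b + 1.6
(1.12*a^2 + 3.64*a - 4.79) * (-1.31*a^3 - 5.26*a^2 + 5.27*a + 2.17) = -1.4672*a^5 - 10.6596*a^4 - 6.9691*a^3 + 46.8086*a^2 - 17.3445*a - 10.3943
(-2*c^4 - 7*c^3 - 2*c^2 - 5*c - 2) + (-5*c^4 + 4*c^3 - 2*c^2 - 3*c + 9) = -7*c^4 - 3*c^3 - 4*c^2 - 8*c + 7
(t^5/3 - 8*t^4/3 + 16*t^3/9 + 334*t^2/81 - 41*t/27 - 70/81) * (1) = t^5/3 - 8*t^4/3 + 16*t^3/9 + 334*t^2/81 - 41*t/27 - 70/81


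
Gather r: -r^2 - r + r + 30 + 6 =36 - r^2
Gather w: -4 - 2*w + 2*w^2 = 2*w^2 - 2*w - 4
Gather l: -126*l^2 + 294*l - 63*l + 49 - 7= -126*l^2 + 231*l + 42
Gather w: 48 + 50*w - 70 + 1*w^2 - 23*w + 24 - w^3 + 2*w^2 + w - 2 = -w^3 + 3*w^2 + 28*w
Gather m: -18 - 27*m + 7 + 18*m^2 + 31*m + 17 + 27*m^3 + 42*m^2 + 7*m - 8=27*m^3 + 60*m^2 + 11*m - 2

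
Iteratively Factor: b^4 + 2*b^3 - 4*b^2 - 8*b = (b)*(b^3 + 2*b^2 - 4*b - 8) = b*(b + 2)*(b^2 - 4) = b*(b - 2)*(b + 2)*(b + 2)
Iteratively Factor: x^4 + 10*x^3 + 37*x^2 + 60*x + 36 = (x + 2)*(x^3 + 8*x^2 + 21*x + 18) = (x + 2)^2*(x^2 + 6*x + 9) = (x + 2)^2*(x + 3)*(x + 3)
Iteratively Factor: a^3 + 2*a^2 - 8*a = (a)*(a^2 + 2*a - 8) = a*(a - 2)*(a + 4)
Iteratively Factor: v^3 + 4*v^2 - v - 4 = (v - 1)*(v^2 + 5*v + 4) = (v - 1)*(v + 1)*(v + 4)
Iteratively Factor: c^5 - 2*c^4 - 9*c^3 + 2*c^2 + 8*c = (c - 4)*(c^4 + 2*c^3 - c^2 - 2*c) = (c - 4)*(c + 1)*(c^3 + c^2 - 2*c) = (c - 4)*(c - 1)*(c + 1)*(c^2 + 2*c) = (c - 4)*(c - 1)*(c + 1)*(c + 2)*(c)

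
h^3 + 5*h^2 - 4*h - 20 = (h - 2)*(h + 2)*(h + 5)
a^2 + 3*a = a*(a + 3)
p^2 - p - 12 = (p - 4)*(p + 3)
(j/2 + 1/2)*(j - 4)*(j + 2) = j^3/2 - j^2/2 - 5*j - 4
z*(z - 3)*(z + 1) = z^3 - 2*z^2 - 3*z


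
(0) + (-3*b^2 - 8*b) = -3*b^2 - 8*b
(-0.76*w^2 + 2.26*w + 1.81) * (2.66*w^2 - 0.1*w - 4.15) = -2.0216*w^4 + 6.0876*w^3 + 7.7426*w^2 - 9.56*w - 7.5115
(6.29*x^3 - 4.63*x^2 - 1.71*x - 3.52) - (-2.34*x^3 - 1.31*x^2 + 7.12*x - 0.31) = 8.63*x^3 - 3.32*x^2 - 8.83*x - 3.21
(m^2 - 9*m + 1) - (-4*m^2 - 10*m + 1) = 5*m^2 + m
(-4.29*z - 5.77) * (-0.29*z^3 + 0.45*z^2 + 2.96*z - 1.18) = 1.2441*z^4 - 0.2572*z^3 - 15.2949*z^2 - 12.017*z + 6.8086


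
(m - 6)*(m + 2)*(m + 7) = m^3 + 3*m^2 - 40*m - 84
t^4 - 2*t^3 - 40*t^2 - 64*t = t*(t - 8)*(t + 2)*(t + 4)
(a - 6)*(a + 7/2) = a^2 - 5*a/2 - 21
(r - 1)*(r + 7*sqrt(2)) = r^2 - r + 7*sqrt(2)*r - 7*sqrt(2)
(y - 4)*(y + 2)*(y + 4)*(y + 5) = y^4 + 7*y^3 - 6*y^2 - 112*y - 160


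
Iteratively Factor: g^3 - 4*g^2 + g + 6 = (g + 1)*(g^2 - 5*g + 6) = (g - 2)*(g + 1)*(g - 3)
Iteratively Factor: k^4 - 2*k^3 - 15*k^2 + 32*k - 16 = (k - 1)*(k^3 - k^2 - 16*k + 16) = (k - 1)*(k + 4)*(k^2 - 5*k + 4) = (k - 4)*(k - 1)*(k + 4)*(k - 1)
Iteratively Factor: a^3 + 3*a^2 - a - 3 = (a + 3)*(a^2 - 1) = (a - 1)*(a + 3)*(a + 1)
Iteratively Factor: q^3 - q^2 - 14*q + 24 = (q - 2)*(q^2 + q - 12) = (q - 3)*(q - 2)*(q + 4)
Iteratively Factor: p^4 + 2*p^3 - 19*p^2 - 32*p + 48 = (p + 3)*(p^3 - p^2 - 16*p + 16) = (p - 1)*(p + 3)*(p^2 - 16) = (p - 4)*(p - 1)*(p + 3)*(p + 4)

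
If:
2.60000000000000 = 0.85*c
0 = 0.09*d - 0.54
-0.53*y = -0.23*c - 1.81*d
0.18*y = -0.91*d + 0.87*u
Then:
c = 3.06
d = 6.00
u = 10.79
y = 21.82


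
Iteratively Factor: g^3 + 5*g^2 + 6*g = (g + 2)*(g^2 + 3*g) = g*(g + 2)*(g + 3)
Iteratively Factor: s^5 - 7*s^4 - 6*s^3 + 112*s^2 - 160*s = (s - 5)*(s^4 - 2*s^3 - 16*s^2 + 32*s) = s*(s - 5)*(s^3 - 2*s^2 - 16*s + 32) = s*(s - 5)*(s + 4)*(s^2 - 6*s + 8) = s*(s - 5)*(s - 4)*(s + 4)*(s - 2)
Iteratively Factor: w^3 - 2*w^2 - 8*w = (w - 4)*(w^2 + 2*w) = (w - 4)*(w + 2)*(w)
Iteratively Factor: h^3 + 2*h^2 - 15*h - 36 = (h + 3)*(h^2 - h - 12) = (h + 3)^2*(h - 4)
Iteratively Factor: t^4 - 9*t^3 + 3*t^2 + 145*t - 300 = (t + 4)*(t^3 - 13*t^2 + 55*t - 75) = (t - 5)*(t + 4)*(t^2 - 8*t + 15) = (t - 5)^2*(t + 4)*(t - 3)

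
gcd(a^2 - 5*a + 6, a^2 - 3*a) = a - 3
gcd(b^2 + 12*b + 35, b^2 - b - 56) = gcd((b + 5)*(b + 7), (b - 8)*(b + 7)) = b + 7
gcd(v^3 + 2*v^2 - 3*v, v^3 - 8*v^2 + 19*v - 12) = v - 1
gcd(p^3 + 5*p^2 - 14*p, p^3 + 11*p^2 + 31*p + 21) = p + 7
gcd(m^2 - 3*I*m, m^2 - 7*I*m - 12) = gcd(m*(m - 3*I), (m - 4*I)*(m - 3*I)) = m - 3*I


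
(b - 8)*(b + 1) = b^2 - 7*b - 8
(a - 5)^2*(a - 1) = a^3 - 11*a^2 + 35*a - 25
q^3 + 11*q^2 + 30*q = q*(q + 5)*(q + 6)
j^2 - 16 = (j - 4)*(j + 4)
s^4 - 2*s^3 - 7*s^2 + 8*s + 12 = (s - 3)*(s - 2)*(s + 1)*(s + 2)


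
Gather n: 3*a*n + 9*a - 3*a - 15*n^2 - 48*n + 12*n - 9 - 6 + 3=6*a - 15*n^2 + n*(3*a - 36) - 12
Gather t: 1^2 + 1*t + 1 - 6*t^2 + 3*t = -6*t^2 + 4*t + 2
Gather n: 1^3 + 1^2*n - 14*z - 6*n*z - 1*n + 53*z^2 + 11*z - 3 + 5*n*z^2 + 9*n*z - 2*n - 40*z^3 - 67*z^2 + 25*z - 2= n*(5*z^2 + 3*z - 2) - 40*z^3 - 14*z^2 + 22*z - 4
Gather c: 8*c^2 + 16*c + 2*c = 8*c^2 + 18*c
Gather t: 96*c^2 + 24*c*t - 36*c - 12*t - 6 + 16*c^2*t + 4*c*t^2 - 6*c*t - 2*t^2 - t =96*c^2 - 36*c + t^2*(4*c - 2) + t*(16*c^2 + 18*c - 13) - 6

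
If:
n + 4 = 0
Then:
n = -4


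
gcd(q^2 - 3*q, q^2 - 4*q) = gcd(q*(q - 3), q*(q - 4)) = q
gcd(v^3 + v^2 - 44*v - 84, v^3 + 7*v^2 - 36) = v + 6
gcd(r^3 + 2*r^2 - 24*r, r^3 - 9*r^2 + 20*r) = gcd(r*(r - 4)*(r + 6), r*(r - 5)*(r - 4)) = r^2 - 4*r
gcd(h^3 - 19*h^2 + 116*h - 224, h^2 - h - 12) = h - 4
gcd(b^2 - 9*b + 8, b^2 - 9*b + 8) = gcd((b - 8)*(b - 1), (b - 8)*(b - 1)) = b^2 - 9*b + 8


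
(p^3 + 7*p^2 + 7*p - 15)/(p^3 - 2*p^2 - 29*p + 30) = (p + 3)/(p - 6)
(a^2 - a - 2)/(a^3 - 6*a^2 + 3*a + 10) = 1/(a - 5)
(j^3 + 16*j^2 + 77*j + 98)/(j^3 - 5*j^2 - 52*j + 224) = (j^2 + 9*j + 14)/(j^2 - 12*j + 32)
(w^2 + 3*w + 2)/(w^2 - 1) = (w + 2)/(w - 1)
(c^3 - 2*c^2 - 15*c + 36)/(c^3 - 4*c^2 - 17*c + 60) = (c - 3)/(c - 5)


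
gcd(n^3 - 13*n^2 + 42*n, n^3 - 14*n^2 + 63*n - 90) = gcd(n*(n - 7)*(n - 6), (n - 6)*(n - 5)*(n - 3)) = n - 6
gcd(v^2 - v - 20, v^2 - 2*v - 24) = v + 4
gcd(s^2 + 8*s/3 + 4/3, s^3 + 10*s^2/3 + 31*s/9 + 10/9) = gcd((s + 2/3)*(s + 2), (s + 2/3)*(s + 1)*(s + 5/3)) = s + 2/3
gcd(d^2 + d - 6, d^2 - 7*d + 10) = d - 2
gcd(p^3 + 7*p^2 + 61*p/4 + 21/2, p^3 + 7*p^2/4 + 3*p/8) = p + 3/2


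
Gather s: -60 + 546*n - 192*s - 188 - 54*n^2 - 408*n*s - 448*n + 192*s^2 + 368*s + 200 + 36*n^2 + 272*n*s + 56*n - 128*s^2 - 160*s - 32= -18*n^2 + 154*n + 64*s^2 + s*(16 - 136*n) - 80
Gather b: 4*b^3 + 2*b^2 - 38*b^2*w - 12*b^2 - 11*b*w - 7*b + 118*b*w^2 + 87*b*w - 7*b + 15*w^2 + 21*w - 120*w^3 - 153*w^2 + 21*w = 4*b^3 + b^2*(-38*w - 10) + b*(118*w^2 + 76*w - 14) - 120*w^3 - 138*w^2 + 42*w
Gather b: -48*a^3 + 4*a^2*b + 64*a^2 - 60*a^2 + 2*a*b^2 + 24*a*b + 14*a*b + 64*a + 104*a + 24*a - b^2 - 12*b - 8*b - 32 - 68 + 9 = -48*a^3 + 4*a^2 + 192*a + b^2*(2*a - 1) + b*(4*a^2 + 38*a - 20) - 91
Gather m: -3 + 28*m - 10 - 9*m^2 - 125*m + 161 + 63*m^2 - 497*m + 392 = 54*m^2 - 594*m + 540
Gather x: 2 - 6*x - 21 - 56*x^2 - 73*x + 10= -56*x^2 - 79*x - 9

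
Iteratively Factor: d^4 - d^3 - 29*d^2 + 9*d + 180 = (d + 4)*(d^3 - 5*d^2 - 9*d + 45) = (d + 3)*(d + 4)*(d^2 - 8*d + 15) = (d - 5)*(d + 3)*(d + 4)*(d - 3)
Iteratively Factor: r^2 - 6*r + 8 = (r - 4)*(r - 2)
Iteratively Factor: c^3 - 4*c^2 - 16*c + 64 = (c - 4)*(c^2 - 16) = (c - 4)*(c + 4)*(c - 4)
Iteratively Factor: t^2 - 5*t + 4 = (t - 1)*(t - 4)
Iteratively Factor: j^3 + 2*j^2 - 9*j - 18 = (j - 3)*(j^2 + 5*j + 6) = (j - 3)*(j + 3)*(j + 2)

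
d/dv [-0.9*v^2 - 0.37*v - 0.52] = -1.8*v - 0.37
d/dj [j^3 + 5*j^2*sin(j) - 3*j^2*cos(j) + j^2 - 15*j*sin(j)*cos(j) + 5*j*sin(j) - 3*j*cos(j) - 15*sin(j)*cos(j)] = 3*j^2*sin(j) + 5*j^2*cos(j) + 3*j^2 + 13*j*sin(j) - j*cos(j) - 15*j*cos(2*j) + 2*j + 5*sin(j) - 15*sin(2*j)/2 - 3*cos(j) - 15*cos(2*j)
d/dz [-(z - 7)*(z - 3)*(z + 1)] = -3*z^2 + 18*z - 11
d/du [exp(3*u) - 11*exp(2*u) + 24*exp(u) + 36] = (3*exp(2*u) - 22*exp(u) + 24)*exp(u)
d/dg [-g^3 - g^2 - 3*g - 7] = -3*g^2 - 2*g - 3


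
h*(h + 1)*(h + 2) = h^3 + 3*h^2 + 2*h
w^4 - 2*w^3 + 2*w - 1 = (w - 1)^3*(w + 1)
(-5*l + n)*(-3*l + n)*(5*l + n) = 75*l^3 - 25*l^2*n - 3*l*n^2 + n^3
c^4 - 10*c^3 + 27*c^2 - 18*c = c*(c - 6)*(c - 3)*(c - 1)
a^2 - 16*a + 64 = (a - 8)^2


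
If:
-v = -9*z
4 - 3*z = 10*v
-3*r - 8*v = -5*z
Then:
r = -268/279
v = 12/31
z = 4/93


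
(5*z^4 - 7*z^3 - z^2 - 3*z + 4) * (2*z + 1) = 10*z^5 - 9*z^4 - 9*z^3 - 7*z^2 + 5*z + 4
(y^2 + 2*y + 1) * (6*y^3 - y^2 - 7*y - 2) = 6*y^5 + 11*y^4 - 3*y^3 - 17*y^2 - 11*y - 2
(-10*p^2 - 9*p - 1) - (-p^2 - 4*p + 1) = -9*p^2 - 5*p - 2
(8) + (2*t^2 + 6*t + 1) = 2*t^2 + 6*t + 9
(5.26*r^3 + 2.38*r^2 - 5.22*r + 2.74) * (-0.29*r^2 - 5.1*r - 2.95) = -1.5254*r^5 - 27.5162*r^4 - 26.1412*r^3 + 18.8064*r^2 + 1.425*r - 8.083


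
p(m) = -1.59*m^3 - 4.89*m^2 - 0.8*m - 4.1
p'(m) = -4.77*m^2 - 9.78*m - 0.8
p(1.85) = -32.38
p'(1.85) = -35.22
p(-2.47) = -8.00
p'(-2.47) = -5.74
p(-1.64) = -8.93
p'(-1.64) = 2.41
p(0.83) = -9.04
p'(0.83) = -12.20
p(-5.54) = 120.60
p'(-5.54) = -93.02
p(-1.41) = -8.24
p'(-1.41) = 3.51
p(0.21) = -4.50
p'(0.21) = -3.06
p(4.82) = -299.61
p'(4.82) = -158.76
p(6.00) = -528.38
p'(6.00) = -231.20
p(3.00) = -93.44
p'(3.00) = -73.07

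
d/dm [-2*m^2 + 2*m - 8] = 2 - 4*m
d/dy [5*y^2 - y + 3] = 10*y - 1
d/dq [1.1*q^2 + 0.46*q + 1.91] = 2.2*q + 0.46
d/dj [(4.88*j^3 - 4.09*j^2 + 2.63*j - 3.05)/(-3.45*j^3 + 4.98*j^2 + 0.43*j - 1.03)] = (10.1919*j^4 + 22.3438*j^3 - 61.5028*j^2 + 38.8034*j - 1.3974)/(11.9025*j^6 - 34.362*j^5 + 21.8334*j^4 + 11.3898*j^3 - 10.0739*j^2 - 0.8858*j + 1.0609)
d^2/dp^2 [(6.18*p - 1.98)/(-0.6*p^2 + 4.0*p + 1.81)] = ((1.2*p - 4.0)*(2.4*p - 8.0)*(6.18*p - 1.98) + (22.248*p - 51.816)*(-0.6*p^2 + 4.0*p + 1.81))/(-0.6*p^2 + 4.0*p + 1.81)^3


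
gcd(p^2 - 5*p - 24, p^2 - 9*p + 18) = 1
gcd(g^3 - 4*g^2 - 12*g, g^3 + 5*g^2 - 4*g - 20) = g + 2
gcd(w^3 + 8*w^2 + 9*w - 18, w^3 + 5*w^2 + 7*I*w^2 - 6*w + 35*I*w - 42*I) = w^2 + 5*w - 6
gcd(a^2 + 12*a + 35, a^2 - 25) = a + 5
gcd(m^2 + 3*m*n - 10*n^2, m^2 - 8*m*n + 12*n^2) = m - 2*n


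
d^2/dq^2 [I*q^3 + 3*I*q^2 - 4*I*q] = 6*I*(q + 1)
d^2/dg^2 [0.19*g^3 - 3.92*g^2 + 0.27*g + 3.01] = 1.14*g - 7.84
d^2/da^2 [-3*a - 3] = 0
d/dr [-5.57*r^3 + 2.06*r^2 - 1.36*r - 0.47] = -16.71*r^2 + 4.12*r - 1.36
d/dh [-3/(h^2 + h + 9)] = 3*(2*h + 1)/(h^2 + h + 9)^2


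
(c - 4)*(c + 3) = c^2 - c - 12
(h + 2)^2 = h^2 + 4*h + 4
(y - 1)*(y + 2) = y^2 + y - 2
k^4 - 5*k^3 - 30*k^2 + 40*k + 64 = (k - 8)*(k - 2)*(k + 1)*(k + 4)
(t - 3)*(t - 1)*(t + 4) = t^3 - 13*t + 12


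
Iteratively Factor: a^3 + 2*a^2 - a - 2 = (a + 1)*(a^2 + a - 2) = (a - 1)*(a + 1)*(a + 2)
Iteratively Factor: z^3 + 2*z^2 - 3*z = (z)*(z^2 + 2*z - 3) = z*(z - 1)*(z + 3)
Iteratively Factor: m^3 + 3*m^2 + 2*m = (m)*(m^2 + 3*m + 2) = m*(m + 2)*(m + 1)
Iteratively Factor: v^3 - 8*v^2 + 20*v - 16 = (v - 2)*(v^2 - 6*v + 8) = (v - 4)*(v - 2)*(v - 2)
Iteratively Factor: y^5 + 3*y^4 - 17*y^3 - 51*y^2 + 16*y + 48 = (y + 3)*(y^4 - 17*y^2 + 16) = (y - 4)*(y + 3)*(y^3 + 4*y^2 - y - 4) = (y - 4)*(y + 1)*(y + 3)*(y^2 + 3*y - 4) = (y - 4)*(y + 1)*(y + 3)*(y + 4)*(y - 1)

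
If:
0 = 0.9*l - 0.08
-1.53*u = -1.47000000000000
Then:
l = 0.09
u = 0.96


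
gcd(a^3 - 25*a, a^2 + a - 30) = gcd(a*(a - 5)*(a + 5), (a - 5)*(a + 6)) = a - 5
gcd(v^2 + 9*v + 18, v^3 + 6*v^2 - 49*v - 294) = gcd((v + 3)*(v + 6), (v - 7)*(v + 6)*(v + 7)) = v + 6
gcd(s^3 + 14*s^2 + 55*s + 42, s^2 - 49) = s + 7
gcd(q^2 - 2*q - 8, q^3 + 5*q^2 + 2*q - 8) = q + 2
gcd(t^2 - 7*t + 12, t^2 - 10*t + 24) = t - 4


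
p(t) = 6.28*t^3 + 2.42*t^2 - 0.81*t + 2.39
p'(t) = 18.84*t^2 + 4.84*t - 0.81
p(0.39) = 2.81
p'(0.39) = 3.94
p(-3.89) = -327.50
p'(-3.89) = 265.45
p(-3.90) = -330.17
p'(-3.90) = 266.87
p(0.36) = 2.71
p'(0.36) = 3.37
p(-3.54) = -243.01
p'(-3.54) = 218.15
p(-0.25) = 2.65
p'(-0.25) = -0.84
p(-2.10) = -43.40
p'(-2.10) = 72.11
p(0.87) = 7.65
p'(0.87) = 17.66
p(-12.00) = -10491.25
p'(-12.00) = 2654.07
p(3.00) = 191.30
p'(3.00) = 183.27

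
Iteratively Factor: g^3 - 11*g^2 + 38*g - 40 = (g - 5)*(g^2 - 6*g + 8) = (g - 5)*(g - 4)*(g - 2)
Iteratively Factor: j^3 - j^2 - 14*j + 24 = (j - 3)*(j^2 + 2*j - 8) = (j - 3)*(j - 2)*(j + 4)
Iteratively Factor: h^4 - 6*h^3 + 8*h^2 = (h)*(h^3 - 6*h^2 + 8*h) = h^2*(h^2 - 6*h + 8) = h^2*(h - 4)*(h - 2)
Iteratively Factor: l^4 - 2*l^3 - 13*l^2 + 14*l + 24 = (l - 2)*(l^3 - 13*l - 12) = (l - 2)*(l + 3)*(l^2 - 3*l - 4) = (l - 2)*(l + 1)*(l + 3)*(l - 4)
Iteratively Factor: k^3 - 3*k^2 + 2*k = (k - 1)*(k^2 - 2*k) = k*(k - 1)*(k - 2)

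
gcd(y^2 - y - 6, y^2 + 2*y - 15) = y - 3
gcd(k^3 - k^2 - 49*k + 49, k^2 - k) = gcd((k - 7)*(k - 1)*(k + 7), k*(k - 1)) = k - 1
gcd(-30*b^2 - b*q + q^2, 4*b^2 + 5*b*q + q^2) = 1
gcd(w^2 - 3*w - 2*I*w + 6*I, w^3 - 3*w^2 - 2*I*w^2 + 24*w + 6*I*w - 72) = w - 3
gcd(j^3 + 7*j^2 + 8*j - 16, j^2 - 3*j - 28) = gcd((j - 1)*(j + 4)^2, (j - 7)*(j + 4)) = j + 4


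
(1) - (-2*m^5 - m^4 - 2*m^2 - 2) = 2*m^5 + m^4 + 2*m^2 + 3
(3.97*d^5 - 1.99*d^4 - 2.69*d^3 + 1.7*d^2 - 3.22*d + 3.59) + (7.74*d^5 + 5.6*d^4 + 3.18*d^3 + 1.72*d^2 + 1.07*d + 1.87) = 11.71*d^5 + 3.61*d^4 + 0.49*d^3 + 3.42*d^2 - 2.15*d + 5.46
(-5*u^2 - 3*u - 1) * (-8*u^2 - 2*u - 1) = 40*u^4 + 34*u^3 + 19*u^2 + 5*u + 1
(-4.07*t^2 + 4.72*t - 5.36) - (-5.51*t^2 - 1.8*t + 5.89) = 1.44*t^2 + 6.52*t - 11.25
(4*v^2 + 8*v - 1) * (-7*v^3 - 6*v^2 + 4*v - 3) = -28*v^5 - 80*v^4 - 25*v^3 + 26*v^2 - 28*v + 3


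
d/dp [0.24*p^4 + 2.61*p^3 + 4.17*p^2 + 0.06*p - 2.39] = 0.96*p^3 + 7.83*p^2 + 8.34*p + 0.06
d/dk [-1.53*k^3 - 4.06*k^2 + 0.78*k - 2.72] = -4.59*k^2 - 8.12*k + 0.78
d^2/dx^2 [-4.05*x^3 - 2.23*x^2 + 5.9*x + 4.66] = -24.3*x - 4.46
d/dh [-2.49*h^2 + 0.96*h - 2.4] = 0.96 - 4.98*h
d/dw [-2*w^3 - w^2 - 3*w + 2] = -6*w^2 - 2*w - 3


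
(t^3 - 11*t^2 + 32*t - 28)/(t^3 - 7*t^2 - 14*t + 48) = (t^2 - 9*t + 14)/(t^2 - 5*t - 24)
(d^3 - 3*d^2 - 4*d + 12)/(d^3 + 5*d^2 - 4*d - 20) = (d - 3)/(d + 5)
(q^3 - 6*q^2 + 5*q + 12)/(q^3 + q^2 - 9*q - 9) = (q - 4)/(q + 3)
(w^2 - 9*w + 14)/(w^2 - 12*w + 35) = (w - 2)/(w - 5)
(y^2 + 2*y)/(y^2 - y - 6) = y/(y - 3)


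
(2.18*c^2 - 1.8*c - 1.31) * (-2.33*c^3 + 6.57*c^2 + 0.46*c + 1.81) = -5.0794*c^5 + 18.5166*c^4 - 7.7709*c^3 - 5.4889*c^2 - 3.8606*c - 2.3711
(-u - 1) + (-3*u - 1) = -4*u - 2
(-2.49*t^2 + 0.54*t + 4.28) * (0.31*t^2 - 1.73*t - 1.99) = -0.7719*t^4 + 4.4751*t^3 + 5.3477*t^2 - 8.479*t - 8.5172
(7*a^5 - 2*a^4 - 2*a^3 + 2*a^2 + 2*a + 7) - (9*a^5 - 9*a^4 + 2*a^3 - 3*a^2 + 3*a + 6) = -2*a^5 + 7*a^4 - 4*a^3 + 5*a^2 - a + 1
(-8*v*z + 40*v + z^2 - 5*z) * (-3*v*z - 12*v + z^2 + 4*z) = 24*v^2*z^2 - 24*v^2*z - 480*v^2 - 11*v*z^3 + 11*v*z^2 + 220*v*z + z^4 - z^3 - 20*z^2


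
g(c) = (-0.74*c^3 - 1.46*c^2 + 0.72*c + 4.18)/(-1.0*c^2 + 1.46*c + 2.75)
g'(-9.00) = 0.70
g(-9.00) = -4.58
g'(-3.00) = 0.40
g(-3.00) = -0.83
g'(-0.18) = -0.73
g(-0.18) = 1.63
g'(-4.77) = 0.61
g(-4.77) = -1.77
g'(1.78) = -6.75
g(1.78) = -1.53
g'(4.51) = -0.39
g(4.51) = 8.19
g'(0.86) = -0.97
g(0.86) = 0.99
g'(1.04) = -1.33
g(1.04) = 0.79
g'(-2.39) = 0.14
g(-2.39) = -0.65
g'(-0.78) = -7.61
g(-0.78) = 3.07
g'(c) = (2.0*c - 1.46)*(-0.74*c^3 - 1.46*c^2 + 0.72*c + 4.18)/(-1.0*c^2 + 1.46*c + 2.75)^2 + (-2.22*c^2 - 2.92*c + 0.72)/(-1.0*c^2 + 1.46*c + 2.75)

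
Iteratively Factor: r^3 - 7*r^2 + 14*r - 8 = (r - 1)*(r^2 - 6*r + 8) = (r - 4)*(r - 1)*(r - 2)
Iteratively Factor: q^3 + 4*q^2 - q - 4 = (q + 4)*(q^2 - 1) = (q + 1)*(q + 4)*(q - 1)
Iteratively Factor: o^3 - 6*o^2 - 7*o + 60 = (o + 3)*(o^2 - 9*o + 20) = (o - 5)*(o + 3)*(o - 4)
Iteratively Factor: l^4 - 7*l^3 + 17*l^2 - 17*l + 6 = (l - 3)*(l^3 - 4*l^2 + 5*l - 2) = (l - 3)*(l - 1)*(l^2 - 3*l + 2) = (l - 3)*(l - 2)*(l - 1)*(l - 1)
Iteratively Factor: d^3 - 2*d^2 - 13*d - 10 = (d + 1)*(d^2 - 3*d - 10) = (d - 5)*(d + 1)*(d + 2)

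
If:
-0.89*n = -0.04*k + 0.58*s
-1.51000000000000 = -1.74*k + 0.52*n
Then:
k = 0.879630841733211 - 0.19740803770127*s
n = 0.0395339704149758 - 0.660557664615787*s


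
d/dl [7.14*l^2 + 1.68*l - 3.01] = 14.28*l + 1.68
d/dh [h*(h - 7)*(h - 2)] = 3*h^2 - 18*h + 14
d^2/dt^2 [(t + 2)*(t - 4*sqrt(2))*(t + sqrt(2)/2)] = 6*t - 7*sqrt(2) + 4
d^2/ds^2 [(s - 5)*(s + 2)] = 2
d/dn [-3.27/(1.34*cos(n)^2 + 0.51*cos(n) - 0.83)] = -(8.7636*cos(n) + 1.6677)*sin(n)/(1.34*cos(n)^2 + 0.51*cos(n) - 0.83)^2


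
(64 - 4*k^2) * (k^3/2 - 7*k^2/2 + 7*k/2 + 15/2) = -2*k^5 + 14*k^4 + 18*k^3 - 254*k^2 + 224*k + 480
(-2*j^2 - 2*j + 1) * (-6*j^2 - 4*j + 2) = 12*j^4 + 20*j^3 - 2*j^2 - 8*j + 2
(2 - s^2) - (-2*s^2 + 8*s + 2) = s^2 - 8*s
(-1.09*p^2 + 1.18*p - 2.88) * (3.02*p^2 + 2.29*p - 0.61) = -3.2918*p^4 + 1.0675*p^3 - 5.3305*p^2 - 7.315*p + 1.7568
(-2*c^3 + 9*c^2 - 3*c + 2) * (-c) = 2*c^4 - 9*c^3 + 3*c^2 - 2*c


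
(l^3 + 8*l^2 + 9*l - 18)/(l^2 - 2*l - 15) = (l^2 + 5*l - 6)/(l - 5)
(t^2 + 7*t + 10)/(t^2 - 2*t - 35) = (t + 2)/(t - 7)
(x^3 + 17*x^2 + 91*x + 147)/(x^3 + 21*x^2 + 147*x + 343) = (x + 3)/(x + 7)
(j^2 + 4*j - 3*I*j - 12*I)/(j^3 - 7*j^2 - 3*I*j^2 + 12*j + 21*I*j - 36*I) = (j + 4)/(j^2 - 7*j + 12)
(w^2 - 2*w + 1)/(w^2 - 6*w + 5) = (w - 1)/(w - 5)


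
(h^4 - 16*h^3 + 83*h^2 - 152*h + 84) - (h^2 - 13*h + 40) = h^4 - 16*h^3 + 82*h^2 - 139*h + 44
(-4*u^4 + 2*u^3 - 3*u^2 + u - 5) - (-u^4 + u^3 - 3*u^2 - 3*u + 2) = -3*u^4 + u^3 + 4*u - 7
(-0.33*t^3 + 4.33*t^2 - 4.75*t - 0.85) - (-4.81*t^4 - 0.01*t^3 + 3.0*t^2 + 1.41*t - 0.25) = 4.81*t^4 - 0.32*t^3 + 1.33*t^2 - 6.16*t - 0.6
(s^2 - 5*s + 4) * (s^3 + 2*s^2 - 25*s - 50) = s^5 - 3*s^4 - 31*s^3 + 83*s^2 + 150*s - 200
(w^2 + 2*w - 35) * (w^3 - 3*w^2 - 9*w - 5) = w^5 - w^4 - 50*w^3 + 82*w^2 + 305*w + 175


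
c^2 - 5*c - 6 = (c - 6)*(c + 1)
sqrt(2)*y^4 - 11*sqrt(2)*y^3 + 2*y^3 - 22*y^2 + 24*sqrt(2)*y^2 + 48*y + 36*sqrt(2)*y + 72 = (y - 6)^2*(y + sqrt(2))*(sqrt(2)*y + sqrt(2))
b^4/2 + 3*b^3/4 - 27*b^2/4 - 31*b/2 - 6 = (b/2 + 1)*(b - 4)*(b + 1/2)*(b + 3)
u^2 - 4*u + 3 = (u - 3)*(u - 1)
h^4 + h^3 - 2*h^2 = h^2*(h - 1)*(h + 2)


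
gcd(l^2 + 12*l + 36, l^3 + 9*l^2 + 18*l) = l + 6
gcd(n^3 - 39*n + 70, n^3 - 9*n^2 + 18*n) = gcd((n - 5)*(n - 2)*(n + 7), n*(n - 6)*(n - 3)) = 1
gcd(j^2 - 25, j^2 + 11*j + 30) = j + 5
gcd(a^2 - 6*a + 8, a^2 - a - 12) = a - 4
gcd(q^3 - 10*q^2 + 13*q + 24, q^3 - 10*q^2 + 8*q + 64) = q - 8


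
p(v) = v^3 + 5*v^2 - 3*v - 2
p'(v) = 3*v^2 + 10*v - 3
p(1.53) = 8.70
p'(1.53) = 19.32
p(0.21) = -2.40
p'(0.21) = -0.77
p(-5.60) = -4.02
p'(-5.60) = 35.08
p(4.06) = 135.16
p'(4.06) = 87.05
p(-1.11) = 6.12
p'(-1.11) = -10.40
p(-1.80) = 13.77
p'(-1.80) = -11.28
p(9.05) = 1121.58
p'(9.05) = 333.21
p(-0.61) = 1.46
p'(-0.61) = -7.98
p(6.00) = 376.00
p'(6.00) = 165.00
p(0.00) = -2.00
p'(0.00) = -3.00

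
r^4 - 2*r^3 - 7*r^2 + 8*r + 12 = (r - 3)*(r - 2)*(r + 1)*(r + 2)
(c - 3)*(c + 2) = c^2 - c - 6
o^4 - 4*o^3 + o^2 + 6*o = o*(o - 3)*(o - 2)*(o + 1)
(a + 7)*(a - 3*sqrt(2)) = a^2 - 3*sqrt(2)*a + 7*a - 21*sqrt(2)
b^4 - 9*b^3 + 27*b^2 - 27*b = b*(b - 3)^3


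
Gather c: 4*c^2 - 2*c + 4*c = 4*c^2 + 2*c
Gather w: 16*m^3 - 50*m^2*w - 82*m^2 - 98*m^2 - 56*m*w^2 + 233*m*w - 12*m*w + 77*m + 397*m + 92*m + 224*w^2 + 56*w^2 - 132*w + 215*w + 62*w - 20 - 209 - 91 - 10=16*m^3 - 180*m^2 + 566*m + w^2*(280 - 56*m) + w*(-50*m^2 + 221*m + 145) - 330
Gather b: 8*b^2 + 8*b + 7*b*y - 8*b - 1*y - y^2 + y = 8*b^2 + 7*b*y - y^2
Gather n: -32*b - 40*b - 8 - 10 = -72*b - 18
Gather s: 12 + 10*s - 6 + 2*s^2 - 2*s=2*s^2 + 8*s + 6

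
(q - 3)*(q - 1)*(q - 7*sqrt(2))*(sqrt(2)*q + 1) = sqrt(2)*q^4 - 13*q^3 - 4*sqrt(2)*q^3 - 4*sqrt(2)*q^2 + 52*q^2 - 39*q + 28*sqrt(2)*q - 21*sqrt(2)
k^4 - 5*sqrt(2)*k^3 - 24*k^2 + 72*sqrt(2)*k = k*(k - 6*sqrt(2))*(k - 2*sqrt(2))*(k + 3*sqrt(2))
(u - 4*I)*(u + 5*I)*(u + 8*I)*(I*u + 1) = I*u^4 - 8*u^3 + 21*I*u^2 - 148*u + 160*I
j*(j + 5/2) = j^2 + 5*j/2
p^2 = p^2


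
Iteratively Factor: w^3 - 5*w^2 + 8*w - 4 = (w - 2)*(w^2 - 3*w + 2) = (w - 2)^2*(w - 1)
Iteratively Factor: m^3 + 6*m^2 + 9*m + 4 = (m + 4)*(m^2 + 2*m + 1) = (m + 1)*(m + 4)*(m + 1)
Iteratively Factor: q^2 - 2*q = (q)*(q - 2)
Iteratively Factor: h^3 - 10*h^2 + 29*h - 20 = (h - 5)*(h^2 - 5*h + 4) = (h - 5)*(h - 4)*(h - 1)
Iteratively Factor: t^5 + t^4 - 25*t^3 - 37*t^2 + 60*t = (t + 3)*(t^4 - 2*t^3 - 19*t^2 + 20*t) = t*(t + 3)*(t^3 - 2*t^2 - 19*t + 20) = t*(t - 5)*(t + 3)*(t^2 + 3*t - 4) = t*(t - 5)*(t - 1)*(t + 3)*(t + 4)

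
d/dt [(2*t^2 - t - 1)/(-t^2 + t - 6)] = (t^2 - 26*t + 7)/(t^4 - 2*t^3 + 13*t^2 - 12*t + 36)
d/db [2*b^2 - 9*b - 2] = 4*b - 9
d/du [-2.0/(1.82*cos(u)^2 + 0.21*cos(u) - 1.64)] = -(7.28*cos(u) + 0.42)*sin(u)/(1.82*cos(u)^2 + 0.21*cos(u) - 1.64)^2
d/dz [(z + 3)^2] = 2*z + 6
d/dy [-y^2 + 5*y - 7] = 5 - 2*y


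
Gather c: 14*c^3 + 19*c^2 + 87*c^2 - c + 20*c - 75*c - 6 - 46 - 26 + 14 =14*c^3 + 106*c^2 - 56*c - 64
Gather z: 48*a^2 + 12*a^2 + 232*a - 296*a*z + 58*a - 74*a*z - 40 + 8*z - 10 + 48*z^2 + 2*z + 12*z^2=60*a^2 + 290*a + 60*z^2 + z*(10 - 370*a) - 50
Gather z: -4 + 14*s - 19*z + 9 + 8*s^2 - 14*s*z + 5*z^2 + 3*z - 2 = 8*s^2 + 14*s + 5*z^2 + z*(-14*s - 16) + 3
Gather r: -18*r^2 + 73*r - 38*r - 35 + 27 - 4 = -18*r^2 + 35*r - 12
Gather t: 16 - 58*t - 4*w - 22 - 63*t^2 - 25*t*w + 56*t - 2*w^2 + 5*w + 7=-63*t^2 + t*(-25*w - 2) - 2*w^2 + w + 1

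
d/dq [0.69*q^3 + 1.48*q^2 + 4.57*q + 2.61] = 2.07*q^2 + 2.96*q + 4.57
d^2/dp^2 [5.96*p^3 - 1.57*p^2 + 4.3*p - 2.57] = 35.76*p - 3.14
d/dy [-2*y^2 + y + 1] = 1 - 4*y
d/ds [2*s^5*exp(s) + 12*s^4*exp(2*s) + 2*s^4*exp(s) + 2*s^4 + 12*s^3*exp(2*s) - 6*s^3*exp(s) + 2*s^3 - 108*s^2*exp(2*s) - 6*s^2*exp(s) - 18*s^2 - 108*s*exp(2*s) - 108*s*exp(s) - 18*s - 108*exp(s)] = 2*s^5*exp(s) + 24*s^4*exp(2*s) + 12*s^4*exp(s) + 72*s^3*exp(2*s) + 2*s^3*exp(s) + 8*s^3 - 180*s^2*exp(2*s) - 24*s^2*exp(s) + 6*s^2 - 432*s*exp(2*s) - 120*s*exp(s) - 36*s - 108*exp(2*s) - 216*exp(s) - 18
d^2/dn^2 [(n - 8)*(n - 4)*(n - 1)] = 6*n - 26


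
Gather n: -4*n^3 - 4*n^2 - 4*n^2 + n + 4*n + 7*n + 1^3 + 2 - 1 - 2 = -4*n^3 - 8*n^2 + 12*n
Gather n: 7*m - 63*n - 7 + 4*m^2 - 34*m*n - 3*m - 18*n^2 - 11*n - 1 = 4*m^2 + 4*m - 18*n^2 + n*(-34*m - 74) - 8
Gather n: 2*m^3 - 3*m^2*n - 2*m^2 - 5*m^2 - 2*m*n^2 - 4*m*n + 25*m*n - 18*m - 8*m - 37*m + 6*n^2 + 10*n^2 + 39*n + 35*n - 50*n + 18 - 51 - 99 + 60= 2*m^3 - 7*m^2 - 63*m + n^2*(16 - 2*m) + n*(-3*m^2 + 21*m + 24) - 72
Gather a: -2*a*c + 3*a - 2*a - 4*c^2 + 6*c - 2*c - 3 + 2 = a*(1 - 2*c) - 4*c^2 + 4*c - 1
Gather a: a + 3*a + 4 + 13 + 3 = 4*a + 20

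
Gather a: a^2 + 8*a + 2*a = a^2 + 10*a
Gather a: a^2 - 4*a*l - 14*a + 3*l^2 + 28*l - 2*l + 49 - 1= a^2 + a*(-4*l - 14) + 3*l^2 + 26*l + 48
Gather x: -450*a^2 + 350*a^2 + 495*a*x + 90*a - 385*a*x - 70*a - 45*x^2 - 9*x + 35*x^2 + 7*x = -100*a^2 + 20*a - 10*x^2 + x*(110*a - 2)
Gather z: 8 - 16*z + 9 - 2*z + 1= 18 - 18*z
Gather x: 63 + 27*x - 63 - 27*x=0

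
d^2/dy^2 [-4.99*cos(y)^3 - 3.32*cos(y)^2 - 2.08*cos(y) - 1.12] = 5.8225*cos(y) + 6.64*cos(2*y) + 11.2275*cos(3*y)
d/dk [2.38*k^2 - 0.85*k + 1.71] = 4.76*k - 0.85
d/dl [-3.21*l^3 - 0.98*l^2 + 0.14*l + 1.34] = -9.63*l^2 - 1.96*l + 0.14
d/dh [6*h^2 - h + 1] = 12*h - 1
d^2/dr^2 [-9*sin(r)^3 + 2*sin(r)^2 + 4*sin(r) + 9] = 81*sin(r)^3 - 8*sin(r)^2 - 58*sin(r) + 4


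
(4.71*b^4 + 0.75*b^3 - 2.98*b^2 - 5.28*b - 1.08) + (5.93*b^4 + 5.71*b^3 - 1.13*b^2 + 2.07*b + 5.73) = 10.64*b^4 + 6.46*b^3 - 4.11*b^2 - 3.21*b + 4.65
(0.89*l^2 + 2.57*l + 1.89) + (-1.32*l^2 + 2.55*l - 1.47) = -0.43*l^2 + 5.12*l + 0.42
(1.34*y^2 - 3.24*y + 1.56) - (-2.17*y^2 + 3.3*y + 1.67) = 3.51*y^2 - 6.54*y - 0.11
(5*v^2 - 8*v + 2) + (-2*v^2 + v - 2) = 3*v^2 - 7*v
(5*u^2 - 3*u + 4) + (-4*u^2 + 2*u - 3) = u^2 - u + 1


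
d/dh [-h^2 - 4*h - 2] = -2*h - 4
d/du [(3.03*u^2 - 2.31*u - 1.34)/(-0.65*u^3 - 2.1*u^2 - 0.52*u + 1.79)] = (1.9695*u^4 - 3.003*u^3 - 9.0396*u^2 + 5.2194*u - 4.8317)/(0.4225*u^6 + 2.73*u^5 + 5.086*u^4 - 0.143*u^3 - 7.2476*u^2 - 1.8616*u + 3.2041)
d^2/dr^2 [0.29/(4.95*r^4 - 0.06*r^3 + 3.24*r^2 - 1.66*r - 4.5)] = ((-17.226*r^2 + 0.1044*r - 1.8792)*(-4.95*r^4 + 0.06*r^3 - 3.24*r^2 + 1.66*r + 4.5) - 0.29*(19.8*r^3 - 0.18*r^2 + 6.48*r - 1.66)*(39.6*r^3 - 0.36*r^2 + 12.96*r - 3.32))/(-4.95*r^4 + 0.06*r^3 - 3.24*r^2 + 1.66*r + 4.5)^3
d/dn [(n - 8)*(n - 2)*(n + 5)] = 3*n^2 - 10*n - 34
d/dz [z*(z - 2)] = 2*z - 2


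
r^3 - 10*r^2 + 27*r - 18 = (r - 6)*(r - 3)*(r - 1)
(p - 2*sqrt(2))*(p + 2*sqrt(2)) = p^2 - 8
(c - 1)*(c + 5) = c^2 + 4*c - 5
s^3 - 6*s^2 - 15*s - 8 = (s - 8)*(s + 1)^2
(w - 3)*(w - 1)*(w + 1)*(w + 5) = w^4 + 2*w^3 - 16*w^2 - 2*w + 15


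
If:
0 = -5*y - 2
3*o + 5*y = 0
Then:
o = 2/3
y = -2/5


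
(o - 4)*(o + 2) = o^2 - 2*o - 8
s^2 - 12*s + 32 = (s - 8)*(s - 4)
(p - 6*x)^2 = p^2 - 12*p*x + 36*x^2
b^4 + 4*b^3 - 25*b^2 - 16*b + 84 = (b - 3)*(b - 2)*(b + 2)*(b + 7)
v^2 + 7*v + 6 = (v + 1)*(v + 6)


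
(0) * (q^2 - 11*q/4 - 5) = 0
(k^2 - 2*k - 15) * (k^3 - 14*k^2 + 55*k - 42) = k^5 - 16*k^4 + 68*k^3 + 58*k^2 - 741*k + 630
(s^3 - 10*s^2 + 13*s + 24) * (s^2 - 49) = s^5 - 10*s^4 - 36*s^3 + 514*s^2 - 637*s - 1176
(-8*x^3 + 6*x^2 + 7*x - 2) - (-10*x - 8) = -8*x^3 + 6*x^2 + 17*x + 6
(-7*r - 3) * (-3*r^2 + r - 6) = 21*r^3 + 2*r^2 + 39*r + 18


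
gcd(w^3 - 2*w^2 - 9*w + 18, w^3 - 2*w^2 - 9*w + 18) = w^3 - 2*w^2 - 9*w + 18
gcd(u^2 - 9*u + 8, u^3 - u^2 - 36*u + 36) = u - 1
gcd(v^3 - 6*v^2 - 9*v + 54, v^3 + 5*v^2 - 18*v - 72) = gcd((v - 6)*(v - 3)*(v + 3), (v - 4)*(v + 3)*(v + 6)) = v + 3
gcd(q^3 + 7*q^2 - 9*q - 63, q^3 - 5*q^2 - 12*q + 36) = q + 3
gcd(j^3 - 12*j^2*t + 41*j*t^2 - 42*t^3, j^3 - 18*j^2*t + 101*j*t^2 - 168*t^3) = j^2 - 10*j*t + 21*t^2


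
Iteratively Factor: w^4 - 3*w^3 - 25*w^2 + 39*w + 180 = (w + 3)*(w^3 - 6*w^2 - 7*w + 60) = (w - 4)*(w + 3)*(w^2 - 2*w - 15) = (w - 5)*(w - 4)*(w + 3)*(w + 3)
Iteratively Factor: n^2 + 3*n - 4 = (n + 4)*(n - 1)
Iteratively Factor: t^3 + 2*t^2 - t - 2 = (t + 1)*(t^2 + t - 2) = (t + 1)*(t + 2)*(t - 1)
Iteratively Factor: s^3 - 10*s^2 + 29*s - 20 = (s - 4)*(s^2 - 6*s + 5) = (s - 4)*(s - 1)*(s - 5)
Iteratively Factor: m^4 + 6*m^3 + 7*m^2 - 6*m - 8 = (m + 4)*(m^3 + 2*m^2 - m - 2) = (m + 1)*(m + 4)*(m^2 + m - 2) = (m + 1)*(m + 2)*(m + 4)*(m - 1)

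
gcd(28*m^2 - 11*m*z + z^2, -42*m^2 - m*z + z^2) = -7*m + z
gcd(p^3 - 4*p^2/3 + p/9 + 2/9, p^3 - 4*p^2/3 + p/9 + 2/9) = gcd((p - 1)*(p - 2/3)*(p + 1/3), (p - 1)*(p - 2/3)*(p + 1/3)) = p^3 - 4*p^2/3 + p/9 + 2/9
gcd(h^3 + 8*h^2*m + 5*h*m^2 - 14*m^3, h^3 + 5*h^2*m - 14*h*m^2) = h + 7*m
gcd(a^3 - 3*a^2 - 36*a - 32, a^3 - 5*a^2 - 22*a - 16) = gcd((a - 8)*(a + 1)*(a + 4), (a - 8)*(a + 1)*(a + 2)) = a^2 - 7*a - 8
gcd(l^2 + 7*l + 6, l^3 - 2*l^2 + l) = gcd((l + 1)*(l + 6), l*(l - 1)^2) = 1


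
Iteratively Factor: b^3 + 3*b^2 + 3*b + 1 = (b + 1)*(b^2 + 2*b + 1) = (b + 1)^2*(b + 1)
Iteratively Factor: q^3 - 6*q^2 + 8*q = (q - 4)*(q^2 - 2*q) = q*(q - 4)*(q - 2)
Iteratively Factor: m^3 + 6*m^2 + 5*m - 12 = (m + 4)*(m^2 + 2*m - 3) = (m - 1)*(m + 4)*(m + 3)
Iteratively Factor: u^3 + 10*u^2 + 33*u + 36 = (u + 4)*(u^2 + 6*u + 9) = (u + 3)*(u + 4)*(u + 3)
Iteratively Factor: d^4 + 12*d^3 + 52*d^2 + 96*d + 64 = (d + 4)*(d^3 + 8*d^2 + 20*d + 16) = (d + 4)^2*(d^2 + 4*d + 4) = (d + 2)*(d + 4)^2*(d + 2)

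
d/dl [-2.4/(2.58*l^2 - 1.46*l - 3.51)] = (12.384*l - 3.504)/(-2.58*l^2 + 1.46*l + 3.51)^2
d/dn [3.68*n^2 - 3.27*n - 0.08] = 7.36*n - 3.27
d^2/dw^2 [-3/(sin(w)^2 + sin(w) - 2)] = 3*(4*sin(w)^3 + 7*sin(w)^2 + 10*sin(w) + 6)/((sin(w) - 1)^2*(sin(w) + 2)^3)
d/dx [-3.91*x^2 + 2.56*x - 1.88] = 2.56 - 7.82*x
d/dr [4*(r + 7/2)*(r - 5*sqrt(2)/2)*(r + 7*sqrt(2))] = 12*r^2 + 28*r + 36*sqrt(2)*r - 140 + 63*sqrt(2)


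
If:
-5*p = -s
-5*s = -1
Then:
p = 1/25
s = 1/5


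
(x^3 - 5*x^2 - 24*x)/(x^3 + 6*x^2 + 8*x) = (x^2 - 5*x - 24)/(x^2 + 6*x + 8)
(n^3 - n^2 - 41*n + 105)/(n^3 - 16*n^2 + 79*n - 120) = (n + 7)/(n - 8)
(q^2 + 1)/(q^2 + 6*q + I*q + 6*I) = (q - I)/(q + 6)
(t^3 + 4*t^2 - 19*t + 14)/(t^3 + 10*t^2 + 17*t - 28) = (t - 2)/(t + 4)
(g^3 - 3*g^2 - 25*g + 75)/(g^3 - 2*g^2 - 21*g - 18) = (-g^3 + 3*g^2 + 25*g - 75)/(-g^3 + 2*g^2 + 21*g + 18)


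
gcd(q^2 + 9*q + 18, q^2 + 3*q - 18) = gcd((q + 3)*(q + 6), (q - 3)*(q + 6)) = q + 6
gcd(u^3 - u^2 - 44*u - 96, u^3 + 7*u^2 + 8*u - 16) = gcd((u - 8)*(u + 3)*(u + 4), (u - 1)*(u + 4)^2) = u + 4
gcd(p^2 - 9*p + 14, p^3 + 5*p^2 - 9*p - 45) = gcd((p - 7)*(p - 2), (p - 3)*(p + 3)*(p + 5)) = 1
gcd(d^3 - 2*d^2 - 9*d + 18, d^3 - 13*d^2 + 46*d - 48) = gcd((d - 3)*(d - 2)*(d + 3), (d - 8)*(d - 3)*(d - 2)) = d^2 - 5*d + 6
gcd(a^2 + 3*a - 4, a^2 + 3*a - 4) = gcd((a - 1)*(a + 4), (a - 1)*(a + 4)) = a^2 + 3*a - 4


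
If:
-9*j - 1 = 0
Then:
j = -1/9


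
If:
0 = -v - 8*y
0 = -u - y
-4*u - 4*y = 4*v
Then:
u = 0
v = 0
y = 0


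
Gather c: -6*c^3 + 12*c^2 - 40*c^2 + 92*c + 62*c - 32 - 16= -6*c^3 - 28*c^2 + 154*c - 48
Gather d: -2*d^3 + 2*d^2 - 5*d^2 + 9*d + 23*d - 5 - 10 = -2*d^3 - 3*d^2 + 32*d - 15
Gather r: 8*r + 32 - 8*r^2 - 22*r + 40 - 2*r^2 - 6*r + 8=-10*r^2 - 20*r + 80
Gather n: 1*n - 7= n - 7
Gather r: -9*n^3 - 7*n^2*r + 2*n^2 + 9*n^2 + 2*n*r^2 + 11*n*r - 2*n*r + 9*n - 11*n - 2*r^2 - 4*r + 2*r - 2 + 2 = -9*n^3 + 11*n^2 - 2*n + r^2*(2*n - 2) + r*(-7*n^2 + 9*n - 2)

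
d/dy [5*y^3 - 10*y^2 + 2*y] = 15*y^2 - 20*y + 2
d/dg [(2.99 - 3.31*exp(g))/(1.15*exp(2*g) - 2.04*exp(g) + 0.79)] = (3.8065*exp(2*g) - 6.877*exp(g) + 3.4847)*exp(g)/(1.3225*exp(4*g) - 4.692*exp(3*g) + 5.9786*exp(2*g) - 3.2232*exp(g) + 0.6241)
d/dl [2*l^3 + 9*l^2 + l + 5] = 6*l^2 + 18*l + 1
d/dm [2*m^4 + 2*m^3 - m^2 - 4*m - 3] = 8*m^3 + 6*m^2 - 2*m - 4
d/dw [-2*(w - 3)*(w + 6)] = -4*w - 6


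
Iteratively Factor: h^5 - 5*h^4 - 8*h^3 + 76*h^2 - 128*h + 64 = (h - 4)*(h^4 - h^3 - 12*h^2 + 28*h - 16) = (h - 4)*(h + 4)*(h^3 - 5*h^2 + 8*h - 4) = (h - 4)*(h - 2)*(h + 4)*(h^2 - 3*h + 2) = (h - 4)*(h - 2)^2*(h + 4)*(h - 1)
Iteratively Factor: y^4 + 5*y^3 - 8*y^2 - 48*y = (y + 4)*(y^3 + y^2 - 12*y) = y*(y + 4)*(y^2 + y - 12) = y*(y - 3)*(y + 4)*(y + 4)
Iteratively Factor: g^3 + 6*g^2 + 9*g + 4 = (g + 4)*(g^2 + 2*g + 1) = (g + 1)*(g + 4)*(g + 1)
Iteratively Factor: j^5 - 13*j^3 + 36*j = (j)*(j^4 - 13*j^2 + 36) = j*(j + 2)*(j^3 - 2*j^2 - 9*j + 18) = j*(j - 2)*(j + 2)*(j^2 - 9) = j*(j - 2)*(j + 2)*(j + 3)*(j - 3)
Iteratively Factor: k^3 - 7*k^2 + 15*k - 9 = (k - 3)*(k^2 - 4*k + 3) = (k - 3)*(k - 1)*(k - 3)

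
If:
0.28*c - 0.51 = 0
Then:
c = 1.82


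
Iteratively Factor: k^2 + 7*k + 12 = (k + 4)*(k + 3)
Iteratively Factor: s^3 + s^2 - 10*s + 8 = (s - 1)*(s^2 + 2*s - 8) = (s - 1)*(s + 4)*(s - 2)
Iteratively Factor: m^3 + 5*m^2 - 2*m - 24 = (m + 4)*(m^2 + m - 6) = (m - 2)*(m + 4)*(m + 3)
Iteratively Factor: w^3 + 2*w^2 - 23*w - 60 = (w - 5)*(w^2 + 7*w + 12) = (w - 5)*(w + 4)*(w + 3)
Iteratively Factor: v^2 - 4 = (v - 2)*(v + 2)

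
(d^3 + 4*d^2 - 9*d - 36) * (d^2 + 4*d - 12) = d^5 + 8*d^4 - 5*d^3 - 120*d^2 - 36*d + 432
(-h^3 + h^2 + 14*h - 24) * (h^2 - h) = -h^5 + 2*h^4 + 13*h^3 - 38*h^2 + 24*h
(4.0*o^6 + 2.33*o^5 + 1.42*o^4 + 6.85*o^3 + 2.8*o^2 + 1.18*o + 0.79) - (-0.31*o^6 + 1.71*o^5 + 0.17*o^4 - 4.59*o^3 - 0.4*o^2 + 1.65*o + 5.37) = 4.31*o^6 + 0.62*o^5 + 1.25*o^4 + 11.44*o^3 + 3.2*o^2 - 0.47*o - 4.58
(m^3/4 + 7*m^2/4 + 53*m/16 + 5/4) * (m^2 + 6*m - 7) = m^5/4 + 13*m^4/4 + 193*m^3/16 + 71*m^2/8 - 251*m/16 - 35/4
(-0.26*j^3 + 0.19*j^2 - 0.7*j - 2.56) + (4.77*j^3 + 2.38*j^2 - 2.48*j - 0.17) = 4.51*j^3 + 2.57*j^2 - 3.18*j - 2.73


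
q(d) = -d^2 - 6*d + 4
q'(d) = -2*d - 6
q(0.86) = -1.90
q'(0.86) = -7.72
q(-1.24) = 9.90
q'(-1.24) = -3.52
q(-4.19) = 11.58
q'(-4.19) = 2.38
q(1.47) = -6.98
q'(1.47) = -8.94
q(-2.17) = 12.31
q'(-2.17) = -1.66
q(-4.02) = 11.96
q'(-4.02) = 2.04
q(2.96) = -22.52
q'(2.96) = -11.92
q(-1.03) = 9.12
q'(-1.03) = -3.94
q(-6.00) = 4.00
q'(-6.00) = 6.00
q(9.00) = -131.00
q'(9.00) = -24.00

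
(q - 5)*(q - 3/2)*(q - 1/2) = q^3 - 7*q^2 + 43*q/4 - 15/4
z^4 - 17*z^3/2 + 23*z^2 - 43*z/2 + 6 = (z - 4)*(z - 3)*(z - 1)*(z - 1/2)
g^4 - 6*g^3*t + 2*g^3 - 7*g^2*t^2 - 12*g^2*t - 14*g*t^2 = g*(g + 2)*(g - 7*t)*(g + t)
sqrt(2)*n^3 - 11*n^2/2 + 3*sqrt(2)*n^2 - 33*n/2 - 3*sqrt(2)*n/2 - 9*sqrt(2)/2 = (n + 3)*(n - 3*sqrt(2))*(sqrt(2)*n + 1/2)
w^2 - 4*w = w*(w - 4)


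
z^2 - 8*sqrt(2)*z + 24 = (z - 6*sqrt(2))*(z - 2*sqrt(2))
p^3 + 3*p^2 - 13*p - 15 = (p - 3)*(p + 1)*(p + 5)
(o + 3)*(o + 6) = o^2 + 9*o + 18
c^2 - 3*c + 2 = (c - 2)*(c - 1)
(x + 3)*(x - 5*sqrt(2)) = x^2 - 5*sqrt(2)*x + 3*x - 15*sqrt(2)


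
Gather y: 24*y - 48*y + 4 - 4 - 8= -24*y - 8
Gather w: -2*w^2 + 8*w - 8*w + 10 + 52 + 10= 72 - 2*w^2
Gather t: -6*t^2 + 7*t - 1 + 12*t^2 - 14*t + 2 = 6*t^2 - 7*t + 1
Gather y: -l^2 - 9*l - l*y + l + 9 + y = -l^2 - 8*l + y*(1 - l) + 9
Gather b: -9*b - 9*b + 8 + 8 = 16 - 18*b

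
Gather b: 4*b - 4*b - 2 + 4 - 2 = 0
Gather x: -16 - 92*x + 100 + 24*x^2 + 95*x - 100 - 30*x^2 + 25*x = -6*x^2 + 28*x - 16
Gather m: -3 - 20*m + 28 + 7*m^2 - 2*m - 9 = 7*m^2 - 22*m + 16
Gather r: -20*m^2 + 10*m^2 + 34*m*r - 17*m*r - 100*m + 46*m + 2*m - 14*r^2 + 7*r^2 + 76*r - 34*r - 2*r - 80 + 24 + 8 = -10*m^2 - 52*m - 7*r^2 + r*(17*m + 40) - 48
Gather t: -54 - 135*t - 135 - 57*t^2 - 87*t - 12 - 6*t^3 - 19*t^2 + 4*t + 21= -6*t^3 - 76*t^2 - 218*t - 180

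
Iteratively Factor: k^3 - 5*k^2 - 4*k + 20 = (k + 2)*(k^2 - 7*k + 10) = (k - 2)*(k + 2)*(k - 5)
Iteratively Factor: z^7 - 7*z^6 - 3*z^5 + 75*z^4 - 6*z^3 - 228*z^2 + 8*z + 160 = (z - 2)*(z^6 - 5*z^5 - 13*z^4 + 49*z^3 + 92*z^2 - 44*z - 80) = (z - 5)*(z - 2)*(z^5 - 13*z^3 - 16*z^2 + 12*z + 16) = (z - 5)*(z - 4)*(z - 2)*(z^4 + 4*z^3 + 3*z^2 - 4*z - 4) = (z - 5)*(z - 4)*(z - 2)*(z + 2)*(z^3 + 2*z^2 - z - 2) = (z - 5)*(z - 4)*(z - 2)*(z + 2)^2*(z^2 - 1) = (z - 5)*(z - 4)*(z - 2)*(z - 1)*(z + 2)^2*(z + 1)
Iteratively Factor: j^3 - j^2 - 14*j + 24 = (j + 4)*(j^2 - 5*j + 6) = (j - 3)*(j + 4)*(j - 2)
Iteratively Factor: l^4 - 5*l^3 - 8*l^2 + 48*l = (l - 4)*(l^3 - l^2 - 12*l) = l*(l - 4)*(l^2 - l - 12) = l*(l - 4)^2*(l + 3)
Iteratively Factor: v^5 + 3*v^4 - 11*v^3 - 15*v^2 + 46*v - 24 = (v + 3)*(v^4 - 11*v^2 + 18*v - 8) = (v + 3)*(v + 4)*(v^3 - 4*v^2 + 5*v - 2) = (v - 2)*(v + 3)*(v + 4)*(v^2 - 2*v + 1) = (v - 2)*(v - 1)*(v + 3)*(v + 4)*(v - 1)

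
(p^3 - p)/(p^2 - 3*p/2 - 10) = 2*p*(1 - p^2)/(-2*p^2 + 3*p + 20)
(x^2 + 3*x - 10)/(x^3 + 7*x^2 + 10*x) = (x - 2)/(x*(x + 2))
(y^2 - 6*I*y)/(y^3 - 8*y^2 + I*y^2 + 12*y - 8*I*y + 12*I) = y*(y - 6*I)/(y^3 + y^2*(-8 + I) + 4*y*(3 - 2*I) + 12*I)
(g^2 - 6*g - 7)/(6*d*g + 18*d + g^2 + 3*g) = (g^2 - 6*g - 7)/(6*d*g + 18*d + g^2 + 3*g)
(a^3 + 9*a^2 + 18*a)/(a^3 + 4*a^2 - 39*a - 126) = a*(a + 6)/(a^2 + a - 42)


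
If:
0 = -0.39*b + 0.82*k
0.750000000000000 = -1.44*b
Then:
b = -0.52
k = -0.25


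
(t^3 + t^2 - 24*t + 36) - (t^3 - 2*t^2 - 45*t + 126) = 3*t^2 + 21*t - 90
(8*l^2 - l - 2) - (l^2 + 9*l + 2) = 7*l^2 - 10*l - 4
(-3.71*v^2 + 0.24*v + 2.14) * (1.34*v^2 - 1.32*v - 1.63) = -4.9714*v^4 + 5.2188*v^3 + 8.5981*v^2 - 3.216*v - 3.4882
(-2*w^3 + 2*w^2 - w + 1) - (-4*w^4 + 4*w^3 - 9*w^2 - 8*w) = 4*w^4 - 6*w^3 + 11*w^2 + 7*w + 1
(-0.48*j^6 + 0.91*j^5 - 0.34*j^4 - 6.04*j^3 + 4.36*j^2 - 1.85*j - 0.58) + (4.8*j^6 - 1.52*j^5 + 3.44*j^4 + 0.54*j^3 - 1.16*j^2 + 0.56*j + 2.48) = 4.32*j^6 - 0.61*j^5 + 3.1*j^4 - 5.5*j^3 + 3.2*j^2 - 1.29*j + 1.9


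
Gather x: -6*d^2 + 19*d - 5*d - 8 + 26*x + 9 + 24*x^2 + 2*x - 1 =-6*d^2 + 14*d + 24*x^2 + 28*x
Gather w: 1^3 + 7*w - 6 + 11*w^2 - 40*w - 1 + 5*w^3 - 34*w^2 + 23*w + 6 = 5*w^3 - 23*w^2 - 10*w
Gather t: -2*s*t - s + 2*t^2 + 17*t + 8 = -s + 2*t^2 + t*(17 - 2*s) + 8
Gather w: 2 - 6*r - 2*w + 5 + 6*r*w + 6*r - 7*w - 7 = w*(6*r - 9)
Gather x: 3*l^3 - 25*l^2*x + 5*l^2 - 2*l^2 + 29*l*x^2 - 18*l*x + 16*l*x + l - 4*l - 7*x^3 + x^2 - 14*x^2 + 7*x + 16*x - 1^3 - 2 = 3*l^3 + 3*l^2 - 3*l - 7*x^3 + x^2*(29*l - 13) + x*(-25*l^2 - 2*l + 23) - 3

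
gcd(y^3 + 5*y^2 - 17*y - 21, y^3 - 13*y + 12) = y - 3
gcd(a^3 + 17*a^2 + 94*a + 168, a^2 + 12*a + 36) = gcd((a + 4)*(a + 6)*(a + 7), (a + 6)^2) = a + 6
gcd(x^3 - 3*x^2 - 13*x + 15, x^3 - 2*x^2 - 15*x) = x^2 - 2*x - 15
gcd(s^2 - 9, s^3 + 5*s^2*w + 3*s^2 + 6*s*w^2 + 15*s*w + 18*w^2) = s + 3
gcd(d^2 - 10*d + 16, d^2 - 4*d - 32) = d - 8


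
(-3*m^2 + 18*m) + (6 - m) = -3*m^2 + 17*m + 6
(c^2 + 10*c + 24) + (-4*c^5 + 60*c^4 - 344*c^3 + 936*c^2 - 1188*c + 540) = -4*c^5 + 60*c^4 - 344*c^3 + 937*c^2 - 1178*c + 564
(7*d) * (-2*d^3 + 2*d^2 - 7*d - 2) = -14*d^4 + 14*d^3 - 49*d^2 - 14*d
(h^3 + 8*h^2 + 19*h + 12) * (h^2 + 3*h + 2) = h^5 + 11*h^4 + 45*h^3 + 85*h^2 + 74*h + 24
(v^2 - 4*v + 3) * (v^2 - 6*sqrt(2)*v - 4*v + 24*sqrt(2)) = v^4 - 6*sqrt(2)*v^3 - 8*v^3 + 19*v^2 + 48*sqrt(2)*v^2 - 114*sqrt(2)*v - 12*v + 72*sqrt(2)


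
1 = 1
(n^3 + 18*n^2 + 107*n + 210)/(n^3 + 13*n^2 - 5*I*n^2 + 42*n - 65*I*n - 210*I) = (n + 5)/(n - 5*I)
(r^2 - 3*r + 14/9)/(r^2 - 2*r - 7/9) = (3*r - 2)/(3*r + 1)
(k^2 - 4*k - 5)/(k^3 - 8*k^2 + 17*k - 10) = (k + 1)/(k^2 - 3*k + 2)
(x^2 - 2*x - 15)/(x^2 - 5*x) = (x + 3)/x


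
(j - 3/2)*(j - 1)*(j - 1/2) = j^3 - 3*j^2 + 11*j/4 - 3/4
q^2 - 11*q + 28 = (q - 7)*(q - 4)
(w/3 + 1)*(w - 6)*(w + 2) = w^3/3 - w^2/3 - 8*w - 12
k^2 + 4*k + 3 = (k + 1)*(k + 3)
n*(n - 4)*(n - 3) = n^3 - 7*n^2 + 12*n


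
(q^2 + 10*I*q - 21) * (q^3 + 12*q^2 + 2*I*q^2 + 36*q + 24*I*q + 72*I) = q^5 + 12*q^4 + 12*I*q^4 - 5*q^3 + 144*I*q^3 - 492*q^2 + 390*I*q^2 - 1476*q - 504*I*q - 1512*I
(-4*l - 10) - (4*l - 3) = -8*l - 7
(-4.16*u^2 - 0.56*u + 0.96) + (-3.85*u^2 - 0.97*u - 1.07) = -8.01*u^2 - 1.53*u - 0.11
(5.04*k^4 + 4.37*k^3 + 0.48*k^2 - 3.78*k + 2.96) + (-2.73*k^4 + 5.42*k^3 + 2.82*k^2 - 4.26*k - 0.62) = 2.31*k^4 + 9.79*k^3 + 3.3*k^2 - 8.04*k + 2.34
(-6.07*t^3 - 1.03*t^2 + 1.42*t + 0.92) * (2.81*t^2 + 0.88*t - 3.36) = -17.0567*t^5 - 8.2359*t^4 + 23.479*t^3 + 7.2956*t^2 - 3.9616*t - 3.0912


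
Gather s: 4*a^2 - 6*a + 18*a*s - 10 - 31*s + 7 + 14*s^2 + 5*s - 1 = 4*a^2 - 6*a + 14*s^2 + s*(18*a - 26) - 4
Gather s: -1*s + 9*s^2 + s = 9*s^2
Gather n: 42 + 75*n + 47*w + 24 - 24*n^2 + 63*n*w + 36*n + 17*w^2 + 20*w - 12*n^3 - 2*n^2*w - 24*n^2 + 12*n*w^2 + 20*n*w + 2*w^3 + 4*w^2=-12*n^3 + n^2*(-2*w - 48) + n*(12*w^2 + 83*w + 111) + 2*w^3 + 21*w^2 + 67*w + 66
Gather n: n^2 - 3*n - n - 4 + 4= n^2 - 4*n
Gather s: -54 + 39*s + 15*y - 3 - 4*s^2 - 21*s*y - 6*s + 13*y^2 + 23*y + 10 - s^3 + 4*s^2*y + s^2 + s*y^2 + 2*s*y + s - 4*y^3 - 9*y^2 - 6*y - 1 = -s^3 + s^2*(4*y - 3) + s*(y^2 - 19*y + 34) - 4*y^3 + 4*y^2 + 32*y - 48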